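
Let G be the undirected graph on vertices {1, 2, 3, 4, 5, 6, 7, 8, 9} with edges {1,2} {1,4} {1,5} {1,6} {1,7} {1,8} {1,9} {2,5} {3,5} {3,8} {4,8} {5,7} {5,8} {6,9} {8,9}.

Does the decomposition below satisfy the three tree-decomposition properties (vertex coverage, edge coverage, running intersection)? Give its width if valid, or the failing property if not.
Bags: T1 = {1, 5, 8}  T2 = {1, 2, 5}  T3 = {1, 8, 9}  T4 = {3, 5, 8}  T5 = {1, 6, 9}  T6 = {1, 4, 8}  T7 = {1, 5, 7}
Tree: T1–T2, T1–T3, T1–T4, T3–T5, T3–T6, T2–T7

Yes; width 2.

Vertex coverage: the bags together contain {1, 2, 3, 4, 5, 6, 7, 8, 9}, the full vertex set. Edge coverage: each edge of G has both endpoints in at least one bag. Running intersection: for every vertex, the bags containing it form a connected subtree. All three properties hold, so this is a valid tree decomposition of width max|bag| − 1 = 2, and hence tw(G) ≤ 2.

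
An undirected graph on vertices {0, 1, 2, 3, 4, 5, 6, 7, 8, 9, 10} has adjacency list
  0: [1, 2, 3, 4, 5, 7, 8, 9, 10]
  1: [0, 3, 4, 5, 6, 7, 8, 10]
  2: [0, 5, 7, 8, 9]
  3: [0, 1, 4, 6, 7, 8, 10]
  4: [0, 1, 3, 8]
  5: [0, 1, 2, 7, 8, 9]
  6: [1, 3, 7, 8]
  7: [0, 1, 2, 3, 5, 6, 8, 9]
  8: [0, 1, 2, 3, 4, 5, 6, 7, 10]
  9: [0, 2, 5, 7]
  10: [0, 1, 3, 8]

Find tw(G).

4

A width-4 tree decomposition is:
Bags: B1 = {0, 1, 3, 7, 8}  B2 = {0, 1, 3, 4, 8}  B3 = {1, 3, 6, 7, 8}  B4 = {0, 1, 5, 7, 8}  B5 = {0, 1, 3, 8, 10}  B6 = {0, 2, 5, 7, 8}  B7 = {0, 2, 5, 7, 9}
Tree: B1–B2, B1–B3, B1–B4, B1–B5, B4–B6, B6–B7
Each bag holds 5 vertices, so the decomposition has width 4, which upper-bounds the treewidth. For the lower bound, the 5 vertices {0, 1, 3, 8, 10} are pairwise adjacent, and any tree decomposition puts a clique entirely inside one bag — forcing width ≥ 4. Therefore the treewidth is 4.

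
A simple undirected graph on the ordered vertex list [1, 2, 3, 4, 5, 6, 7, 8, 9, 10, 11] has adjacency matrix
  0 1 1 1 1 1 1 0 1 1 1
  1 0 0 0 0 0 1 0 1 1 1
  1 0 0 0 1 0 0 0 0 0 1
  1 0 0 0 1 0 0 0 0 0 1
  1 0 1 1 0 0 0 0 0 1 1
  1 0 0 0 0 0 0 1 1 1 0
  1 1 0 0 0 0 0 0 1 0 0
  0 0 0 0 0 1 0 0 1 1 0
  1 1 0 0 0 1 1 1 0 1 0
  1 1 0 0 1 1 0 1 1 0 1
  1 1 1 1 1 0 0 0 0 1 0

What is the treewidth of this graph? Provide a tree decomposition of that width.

Every bag has size at most 4, so the width is 4 − 1 = 3 and tw(G) ≤ 3. Conversely, {6, 8, 9, 10} is a clique of size 4, and the vertices of any clique must share a bag in every tree decomposition; so some bag has ≥ 4 vertices and tw(G) ≥ 3. The upper and lower bounds meet at 3, so that is the treewidth.

Treewidth 3.
Bags: B1 = {1, 2, 7, 9}  B2 = {1, 2, 9, 10}  B3 = {1, 2, 10, 11}  B4 = {1, 5, 10, 11}  B5 = {1, 4, 5, 11}  B6 = {1, 6, 9, 10}  B7 = {6, 8, 9, 10}  B8 = {1, 3, 5, 11}
Tree: B1–B2, B2–B3, B3–B4, B4–B5, B2–B6, B6–B7, B4–B8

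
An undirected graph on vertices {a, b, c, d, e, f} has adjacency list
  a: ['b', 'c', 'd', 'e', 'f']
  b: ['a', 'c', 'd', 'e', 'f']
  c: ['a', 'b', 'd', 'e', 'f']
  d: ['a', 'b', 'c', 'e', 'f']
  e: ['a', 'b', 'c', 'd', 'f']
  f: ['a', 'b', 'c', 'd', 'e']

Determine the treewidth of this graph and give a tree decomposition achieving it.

Treewidth 5.
One such decomposition:
Bags: B1 = {a, b, c, d, e, f}
Tree: (single bag)

With just one bag of size 6, the width is 6 − 1 = 5, so tw(G) ≤ 5. For the lower bound, the 6 vertices {a, b, c, d, e, f} are pairwise adjacent, and any tree decomposition puts a clique entirely inside one bag — forcing width ≥ 5. Combining the bounds, tw(G) = 5.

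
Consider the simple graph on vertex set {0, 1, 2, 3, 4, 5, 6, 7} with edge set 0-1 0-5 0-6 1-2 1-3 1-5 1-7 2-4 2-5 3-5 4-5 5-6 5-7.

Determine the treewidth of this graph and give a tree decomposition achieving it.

The largest bag has 3 vertices, giving width 2; this decomposition certifies tw(G) ≤ 2. For the lower bound, the 3 vertices {0, 1, 5} are pairwise adjacent, and any tree decomposition puts a clique entirely inside one bag — forcing width ≥ 2. Hence tw(G) = 2 exactly.

Treewidth 2.
One such decomposition:
Bags: B1 = {1, 2, 5}  B2 = {1, 3, 5}  B3 = {2, 4, 5}  B4 = {0, 1, 5}  B5 = {0, 5, 6}  B6 = {1, 5, 7}
Tree: B1–B2, B1–B3, B2–B4, B4–B5, B1–B6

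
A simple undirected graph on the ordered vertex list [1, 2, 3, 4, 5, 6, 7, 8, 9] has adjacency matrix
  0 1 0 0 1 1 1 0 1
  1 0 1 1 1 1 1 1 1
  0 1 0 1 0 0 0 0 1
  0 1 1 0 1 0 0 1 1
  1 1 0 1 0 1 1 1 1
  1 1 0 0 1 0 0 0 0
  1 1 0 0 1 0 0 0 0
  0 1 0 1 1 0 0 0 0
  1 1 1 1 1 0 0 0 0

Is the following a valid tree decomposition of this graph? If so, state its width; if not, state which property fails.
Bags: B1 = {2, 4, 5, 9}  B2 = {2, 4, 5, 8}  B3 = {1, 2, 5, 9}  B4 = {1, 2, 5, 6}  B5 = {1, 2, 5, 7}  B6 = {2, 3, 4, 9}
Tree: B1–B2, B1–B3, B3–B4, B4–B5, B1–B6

Yes; width 3.

Checking the three conditions: (i) the bags cover all of {1, 2, 3, 4, 5, 6, 7, 8, 9}; (ii) for each edge, some bag contains both endpoints; (iii) the bags containing any fixed vertex form a subtree. All hold, so the decomposition is valid with width 4 − 1 = 3.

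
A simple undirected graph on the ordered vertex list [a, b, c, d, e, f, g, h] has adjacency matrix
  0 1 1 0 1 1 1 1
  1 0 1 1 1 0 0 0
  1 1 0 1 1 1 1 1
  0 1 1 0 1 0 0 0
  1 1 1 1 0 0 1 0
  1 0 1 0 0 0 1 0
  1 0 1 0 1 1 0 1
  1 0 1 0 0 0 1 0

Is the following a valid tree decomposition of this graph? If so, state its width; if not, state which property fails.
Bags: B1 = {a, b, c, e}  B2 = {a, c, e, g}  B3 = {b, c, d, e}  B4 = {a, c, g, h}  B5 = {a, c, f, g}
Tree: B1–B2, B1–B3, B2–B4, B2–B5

Vertex coverage: the bags together contain {a, b, c, d, e, f, g, h}, the full vertex set. Edge coverage: each edge of G has both endpoints in at least one bag. Running intersection: for every vertex, the bags containing it form a connected subtree. All three properties hold, so this is a valid tree decomposition of width max|bag| − 1 = 3, and hence tw(G) ≤ 3.

Yes; width 3.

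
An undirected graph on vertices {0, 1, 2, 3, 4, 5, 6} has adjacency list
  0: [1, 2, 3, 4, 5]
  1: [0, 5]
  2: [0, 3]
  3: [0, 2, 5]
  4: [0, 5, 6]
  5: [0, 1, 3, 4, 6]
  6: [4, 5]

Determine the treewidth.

2

A width-2 tree decomposition is:
Bags: B1 = {0, 2, 3}  B2 = {0, 3, 5}  B3 = {0, 4, 5}  B4 = {0, 1, 5}  B5 = {4, 5, 6}
Tree: B1–B2, B2–B3, B3–B4, B3–B5
Each bag holds 3 vertices, so the decomposition has width 2, which upper-bounds the treewidth. Conversely, {0, 2, 3} is a clique of size 3, and the vertices of any clique must share a bag in every tree decomposition; so some bag has ≥ 3 vertices and tw(G) ≥ 2. Hence tw(G) = 2 exactly.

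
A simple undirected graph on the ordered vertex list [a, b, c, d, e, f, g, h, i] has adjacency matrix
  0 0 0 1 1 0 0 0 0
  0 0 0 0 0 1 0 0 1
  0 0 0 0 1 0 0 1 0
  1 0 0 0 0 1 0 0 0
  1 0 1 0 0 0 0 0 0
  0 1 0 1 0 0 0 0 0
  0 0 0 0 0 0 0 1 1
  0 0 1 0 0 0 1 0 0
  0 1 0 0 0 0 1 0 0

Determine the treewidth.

A width-2 tree decomposition is:
Bags: B1 = {c, g, h}  B2 = {c, g, i}  B3 = {b, c, i}  B4 = {b, c, f}  B5 = {c, d, f}  B6 = {a, c, d}  B7 = {a, c, e}
Tree: B1–B2, B2–B3, B3–B4, B4–B5, B5–B6, B6–B7
The largest bag has 3 vertices, giving width 2; this decomposition certifies tw(G) ≤ 2. The edges c–h–g–i–b–f–d–a–e–c form a cycle, so G is not a tree and its treewidth is at least 2. Hence tw(G) = 2 exactly.

2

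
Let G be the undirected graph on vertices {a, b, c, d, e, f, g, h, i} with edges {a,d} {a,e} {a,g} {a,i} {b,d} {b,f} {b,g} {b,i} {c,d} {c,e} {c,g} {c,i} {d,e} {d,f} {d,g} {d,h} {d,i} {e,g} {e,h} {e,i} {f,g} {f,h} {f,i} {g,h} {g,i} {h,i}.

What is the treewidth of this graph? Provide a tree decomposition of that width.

Each bag holds 5 vertices, so the decomposition has width 4, which upper-bounds the treewidth. For the lower bound, the 5 vertices {d, e, g, h, i} are pairwise adjacent, and any tree decomposition puts a clique entirely inside one bag — forcing width ≥ 4. Hence tw(G) = 4 exactly.

Treewidth 4.
Bags: B1 = {c, d, e, g, i}  B2 = {a, d, e, g, i}  B3 = {d, e, g, h, i}  B4 = {d, f, g, h, i}  B5 = {b, d, f, g, i}
Tree: B1–B2, B1–B3, B3–B4, B4–B5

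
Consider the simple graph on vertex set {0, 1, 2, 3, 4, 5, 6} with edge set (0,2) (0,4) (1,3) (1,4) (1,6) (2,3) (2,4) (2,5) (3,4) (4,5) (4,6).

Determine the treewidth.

2

A width-2 tree decomposition is:
Bags: B1 = {2, 3, 4}  B2 = {1, 3, 4}  B3 = {1, 4, 6}  B4 = {2, 4, 5}  B5 = {0, 2, 4}
Tree: B1–B2, B2–B3, B1–B4, B1–B5
Every bag has size at most 3, so the width is 3 − 1 = 2 and tw(G) ≤ 2. For the lower bound, the 3 vertices {1, 3, 4} are pairwise adjacent, and any tree decomposition puts a clique entirely inside one bag — forcing width ≥ 2. The upper and lower bounds meet at 2, so that is the treewidth.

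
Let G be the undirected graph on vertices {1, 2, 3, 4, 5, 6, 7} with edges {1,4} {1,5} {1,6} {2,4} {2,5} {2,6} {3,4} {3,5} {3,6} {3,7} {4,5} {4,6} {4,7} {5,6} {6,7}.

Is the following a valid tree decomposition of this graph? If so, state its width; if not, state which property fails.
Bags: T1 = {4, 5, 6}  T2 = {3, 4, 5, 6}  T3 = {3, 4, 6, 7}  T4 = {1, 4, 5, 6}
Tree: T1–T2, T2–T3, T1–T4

No — vertex 2 appears in no bag.

A tree decomposition must satisfy three properties: every vertex lies in some bag; for every edge, both endpoints lie together in some bag; and for every vertex, the bags containing it form a connected subtree. Here vertex 2 appears in no bag, so the decomposition is invalid.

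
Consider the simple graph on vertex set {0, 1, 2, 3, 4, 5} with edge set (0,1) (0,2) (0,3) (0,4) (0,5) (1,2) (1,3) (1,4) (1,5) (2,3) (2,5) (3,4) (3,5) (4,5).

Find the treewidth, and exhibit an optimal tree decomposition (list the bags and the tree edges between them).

The largest bag has 5 vertices, giving width 4; this decomposition certifies tw(G) ≤ 4. For the lower bound, the 5 vertices {0, 1, 2, 3, 5} are pairwise adjacent, and any tree decomposition puts a clique entirely inside one bag — forcing width ≥ 4. Therefore the treewidth is 4.

Treewidth 4.
One such decomposition:
Bags: B1 = {0, 1, 3, 4, 5}  B2 = {0, 1, 2, 3, 5}
Tree: B1–B2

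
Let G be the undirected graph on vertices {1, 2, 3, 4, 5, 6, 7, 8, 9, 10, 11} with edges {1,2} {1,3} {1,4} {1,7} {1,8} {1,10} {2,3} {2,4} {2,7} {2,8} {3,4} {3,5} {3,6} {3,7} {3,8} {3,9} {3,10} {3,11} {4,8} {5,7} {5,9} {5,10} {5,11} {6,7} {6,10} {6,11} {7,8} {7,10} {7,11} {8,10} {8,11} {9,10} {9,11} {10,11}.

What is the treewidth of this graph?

A width-4 tree decomposition is:
Bags: B1 = {3, 5, 7, 10, 11}  B2 = {3, 7, 8, 10, 11}  B3 = {1, 3, 7, 8, 10}  B4 = {1, 2, 3, 7, 8}  B5 = {3, 5, 9, 10, 11}  B6 = {3, 6, 7, 10, 11}  B7 = {1, 2, 3, 4, 8}
Tree: B1–B2, B2–B3, B3–B4, B1–B5, B2–B6, B4–B7
Every bag has size at most 5, so the width is 5 − 1 = 4 and tw(G) ≤ 4. Conversely, {3, 5, 9, 10, 11} is a clique of size 5, and the vertices of any clique must share a bag in every tree decomposition; so some bag has ≥ 5 vertices and tw(G) ≥ 4. Combining the bounds, tw(G) = 4.

4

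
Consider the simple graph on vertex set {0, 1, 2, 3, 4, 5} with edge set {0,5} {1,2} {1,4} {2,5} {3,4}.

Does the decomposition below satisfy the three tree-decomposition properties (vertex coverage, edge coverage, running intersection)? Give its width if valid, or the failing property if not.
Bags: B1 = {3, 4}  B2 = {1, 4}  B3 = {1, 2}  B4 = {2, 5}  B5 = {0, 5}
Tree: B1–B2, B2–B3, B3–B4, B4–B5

Yes; width 1.

Every vertex of G appears in some bag (union = {0, 1, 2, 3, 4, 5}); every edge is covered by a bag; and for each vertex v the set of bags containing v is connected in the bag tree. The decomposition is therefore valid. The largest bag has 2 vertices, so the width is 1.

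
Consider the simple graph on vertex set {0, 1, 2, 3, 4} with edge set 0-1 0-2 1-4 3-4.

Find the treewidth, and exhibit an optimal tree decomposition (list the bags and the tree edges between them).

The largest bag has 2 vertices, giving width 1; this decomposition certifies tw(G) ≤ 1. Since G has at least one edge (e.g. 2–0), it is not an edgeless graph, so tw(G) ≥ 1. Combining the bounds, tw(G) = 1.

Treewidth 1.
One optimal decomposition is:
Bags: B1 = {0, 2}  B2 = {0, 1}  B3 = {1, 4}  B4 = {3, 4}
Tree: B1–B2, B2–B3, B3–B4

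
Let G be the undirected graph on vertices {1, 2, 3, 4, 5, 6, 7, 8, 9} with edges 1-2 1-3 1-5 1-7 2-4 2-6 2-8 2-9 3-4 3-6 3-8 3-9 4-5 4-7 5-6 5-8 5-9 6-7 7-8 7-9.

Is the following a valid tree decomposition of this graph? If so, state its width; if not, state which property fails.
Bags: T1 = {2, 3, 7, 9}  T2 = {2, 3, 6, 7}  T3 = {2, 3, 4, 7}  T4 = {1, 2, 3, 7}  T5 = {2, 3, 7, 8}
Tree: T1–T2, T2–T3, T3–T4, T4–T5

A tree decomposition must satisfy three properties: every vertex lies in some bag; for every edge, both endpoints lie together in some bag; and for every vertex, the bags containing it form a connected subtree. Here vertex 5 appears in no bag, so the decomposition is invalid.

No — vertex 5 appears in no bag.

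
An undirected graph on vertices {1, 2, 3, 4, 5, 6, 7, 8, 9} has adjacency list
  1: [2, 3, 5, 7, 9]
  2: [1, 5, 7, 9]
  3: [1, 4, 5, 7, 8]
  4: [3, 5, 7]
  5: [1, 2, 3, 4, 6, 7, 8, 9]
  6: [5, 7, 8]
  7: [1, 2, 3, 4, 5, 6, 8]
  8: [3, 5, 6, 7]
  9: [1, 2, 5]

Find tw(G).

3

A width-3 tree decomposition is:
Bags: B1 = {1, 3, 5, 7}  B2 = {3, 4, 5, 7}  B3 = {3, 5, 7, 8}  B4 = {1, 2, 5, 7}  B5 = {1, 2, 5, 9}  B6 = {5, 6, 7, 8}
Tree: B1–B2, B1–B3, B1–B4, B4–B5, B3–B6
The largest bag has 4 vertices, giving width 3; this decomposition certifies tw(G) ≤ 3. For the lower bound, the 4 vertices {1, 2, 5, 9} are pairwise adjacent, and any tree decomposition puts a clique entirely inside one bag — forcing width ≥ 3. Therefore the treewidth is 3.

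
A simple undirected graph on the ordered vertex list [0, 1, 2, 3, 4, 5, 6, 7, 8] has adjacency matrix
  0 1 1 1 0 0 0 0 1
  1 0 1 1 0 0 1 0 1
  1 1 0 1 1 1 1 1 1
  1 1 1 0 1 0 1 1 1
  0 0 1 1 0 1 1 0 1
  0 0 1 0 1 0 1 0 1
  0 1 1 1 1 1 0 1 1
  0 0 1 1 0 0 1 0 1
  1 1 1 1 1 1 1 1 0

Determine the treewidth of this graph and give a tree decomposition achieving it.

Every bag has size at most 5, so the width is 5 − 1 = 4 and tw(G) ≤ 4. Conversely, {0, 1, 2, 3, 8} is a clique of size 5, and the vertices of any clique must share a bag in every tree decomposition; so some bag has ≥ 5 vertices and tw(G) ≥ 4. Hence tw(G) = 4 exactly.

Treewidth 4.
One such decomposition:
Bags: B1 = {2, 3, 6, 7, 8}  B2 = {2, 3, 4, 6, 8}  B3 = {2, 4, 5, 6, 8}  B4 = {1, 2, 3, 6, 8}  B5 = {0, 1, 2, 3, 8}
Tree: B1–B2, B2–B3, B2–B4, B4–B5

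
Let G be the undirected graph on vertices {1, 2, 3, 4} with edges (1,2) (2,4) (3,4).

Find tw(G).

A width-1 tree decomposition is:
Bags: B1 = {3, 4}  B2 = {2, 4}  B3 = {1, 2}
Tree: B1–B2, B2–B3
Each bag holds 2 vertices, so the decomposition has width 1, which upper-bounds the treewidth. G has an edge, so its treewidth is at least 1. The upper and lower bounds meet at 1, so that is the treewidth.

1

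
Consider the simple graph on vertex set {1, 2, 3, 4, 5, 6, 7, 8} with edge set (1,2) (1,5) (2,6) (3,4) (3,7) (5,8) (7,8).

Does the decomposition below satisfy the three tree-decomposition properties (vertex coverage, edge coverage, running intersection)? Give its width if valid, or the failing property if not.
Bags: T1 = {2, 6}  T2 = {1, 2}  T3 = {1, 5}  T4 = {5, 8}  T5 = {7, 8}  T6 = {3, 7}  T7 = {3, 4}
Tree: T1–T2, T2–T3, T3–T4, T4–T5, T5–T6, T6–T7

Every vertex of G appears in some bag (union = {1, 2, 3, 4, 5, 6, 7, 8}); every edge is covered by a bag; and for each vertex v the set of bags containing v is connected in the bag tree. The decomposition is therefore valid. The largest bag has 2 vertices, so the width is 1.

Yes; width 1.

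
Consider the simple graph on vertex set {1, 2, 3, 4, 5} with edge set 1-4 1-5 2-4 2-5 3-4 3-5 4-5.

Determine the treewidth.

A width-2 tree decomposition is:
Bags: B1 = {3, 4, 5}  B2 = {1, 4, 5}  B3 = {2, 4, 5}
Tree: B1–B2, B2–B3
The largest bag has 3 vertices, giving width 2; this decomposition certifies tw(G) ≤ 2. On the other hand G contains the 3-clique {1, 4, 5}. A clique must lie in a single bag of any decomposition, so no decomposition can have width below 2. Hence tw(G) = 2 exactly.

2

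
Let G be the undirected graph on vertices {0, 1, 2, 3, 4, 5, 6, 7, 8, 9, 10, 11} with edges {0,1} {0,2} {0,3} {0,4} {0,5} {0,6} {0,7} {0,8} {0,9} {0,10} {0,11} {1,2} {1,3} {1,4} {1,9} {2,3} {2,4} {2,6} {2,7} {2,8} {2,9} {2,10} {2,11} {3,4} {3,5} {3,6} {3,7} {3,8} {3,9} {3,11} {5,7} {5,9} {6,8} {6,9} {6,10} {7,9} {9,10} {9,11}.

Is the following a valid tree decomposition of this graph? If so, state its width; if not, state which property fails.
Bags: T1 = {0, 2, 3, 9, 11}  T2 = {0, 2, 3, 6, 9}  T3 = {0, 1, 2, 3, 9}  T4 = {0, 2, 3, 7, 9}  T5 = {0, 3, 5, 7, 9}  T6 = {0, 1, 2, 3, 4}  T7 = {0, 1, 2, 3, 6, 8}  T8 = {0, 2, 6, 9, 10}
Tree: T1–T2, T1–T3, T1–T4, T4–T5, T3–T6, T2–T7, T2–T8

A tree decomposition must satisfy three properties: every vertex lies in some bag; for every edge, both endpoints lie together in some bag; and for every vertex, the bags containing it form a connected subtree. Here bags containing vertex 1 are not connected in the tree, so the decomposition is invalid.

No — bags containing vertex 1 are not connected in the tree.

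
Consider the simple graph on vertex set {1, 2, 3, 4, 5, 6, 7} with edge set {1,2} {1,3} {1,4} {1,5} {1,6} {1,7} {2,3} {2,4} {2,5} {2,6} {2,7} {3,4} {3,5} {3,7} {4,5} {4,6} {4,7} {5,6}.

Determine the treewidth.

A width-4 tree decomposition is:
Bags: B1 = {1, 2, 4, 5, 6}  B2 = {1, 2, 3, 4, 5}  B3 = {1, 2, 3, 4, 7}
Tree: B1–B2, B2–B3
Every bag has size at most 5, so the width is 5 − 1 = 4 and tw(G) ≤ 4. Conversely, {1, 2, 3, 4, 5} is a clique of size 5, and the vertices of any clique must share a bag in every tree decomposition; so some bag has ≥ 5 vertices and tw(G) ≥ 4. The upper and lower bounds meet at 4, so that is the treewidth.

4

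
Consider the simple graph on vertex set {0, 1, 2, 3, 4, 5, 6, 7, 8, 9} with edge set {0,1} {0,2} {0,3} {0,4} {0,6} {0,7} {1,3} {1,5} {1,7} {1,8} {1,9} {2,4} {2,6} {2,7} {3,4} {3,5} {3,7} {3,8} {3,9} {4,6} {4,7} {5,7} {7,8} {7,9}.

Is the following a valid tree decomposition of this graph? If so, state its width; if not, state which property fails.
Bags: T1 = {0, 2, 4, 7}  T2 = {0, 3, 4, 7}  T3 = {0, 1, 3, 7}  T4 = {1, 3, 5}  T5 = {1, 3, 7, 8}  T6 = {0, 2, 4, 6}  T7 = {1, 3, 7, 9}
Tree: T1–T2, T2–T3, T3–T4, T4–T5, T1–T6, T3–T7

A tree decomposition must satisfy three properties: every vertex lies in some bag; for every edge, both endpoints lie together in some bag; and for every vertex, the bags containing it form a connected subtree. Here edge (7,5) lies in no bag, so the decomposition is invalid.

No — edge (7,5) lies in no bag.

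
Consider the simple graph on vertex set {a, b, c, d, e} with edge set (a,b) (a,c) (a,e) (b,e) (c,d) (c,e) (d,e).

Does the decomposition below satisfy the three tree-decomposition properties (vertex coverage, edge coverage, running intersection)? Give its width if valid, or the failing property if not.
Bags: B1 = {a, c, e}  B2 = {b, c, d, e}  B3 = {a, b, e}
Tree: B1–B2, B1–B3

No — bags containing vertex b are not connected in the tree.

A tree decomposition must satisfy three properties: every vertex lies in some bag; for every edge, both endpoints lie together in some bag; and for every vertex, the bags containing it form a connected subtree. Here bags containing vertex b are not connected in the tree, so the decomposition is invalid.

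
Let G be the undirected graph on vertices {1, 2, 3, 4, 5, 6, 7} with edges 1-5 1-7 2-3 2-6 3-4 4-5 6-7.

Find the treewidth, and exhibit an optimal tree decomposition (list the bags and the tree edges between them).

Each bag holds 3 vertices, so the decomposition has width 2, which upper-bounds the treewidth. Since 5–4–3–2–6–7–1–5 is a cycle in G, G is not acyclic. Forests are exactly the graphs of treewidth ≤ 1, so tw(G) ≥ 2. Hence tw(G) = 2 exactly.

Treewidth 2.
Bags: B1 = {3, 4, 5}  B2 = {2, 3, 5}  B3 = {2, 5, 6}  B4 = {5, 6, 7}  B5 = {1, 5, 7}
Tree: B1–B2, B2–B3, B3–B4, B4–B5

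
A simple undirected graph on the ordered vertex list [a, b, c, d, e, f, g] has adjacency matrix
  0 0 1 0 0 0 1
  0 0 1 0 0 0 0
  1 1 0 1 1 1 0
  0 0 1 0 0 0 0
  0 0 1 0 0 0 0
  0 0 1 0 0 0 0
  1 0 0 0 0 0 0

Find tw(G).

1

A width-1 tree decomposition is:
Bags: B1 = {a, c}  B2 = {c, e}  B3 = {c, d}  B4 = {b, c}  B5 = {c, f}  B6 = {a, g}
Tree: B1–B2, B2–B3, B1–B4, B4–B5, B1–B6
The largest bag has 2 vertices, giving width 1; this decomposition certifies tw(G) ≤ 1. Since G has at least one edge (e.g. c–a), it is not an edgeless graph, so tw(G) ≥ 1. The upper and lower bounds meet at 1, so that is the treewidth.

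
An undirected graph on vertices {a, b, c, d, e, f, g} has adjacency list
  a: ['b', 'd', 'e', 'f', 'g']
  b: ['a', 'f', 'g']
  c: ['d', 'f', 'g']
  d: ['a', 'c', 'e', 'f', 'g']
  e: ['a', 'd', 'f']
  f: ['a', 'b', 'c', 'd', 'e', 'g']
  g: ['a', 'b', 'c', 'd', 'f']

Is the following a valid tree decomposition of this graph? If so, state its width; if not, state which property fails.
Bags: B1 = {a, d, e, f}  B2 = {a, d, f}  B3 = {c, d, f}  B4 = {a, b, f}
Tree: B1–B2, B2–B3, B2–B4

A tree decomposition must satisfy three properties: every vertex lies in some bag; for every edge, both endpoints lie together in some bag; and for every vertex, the bags containing it form a connected subtree. Here vertex g appears in no bag, so the decomposition is invalid.

No — vertex g appears in no bag.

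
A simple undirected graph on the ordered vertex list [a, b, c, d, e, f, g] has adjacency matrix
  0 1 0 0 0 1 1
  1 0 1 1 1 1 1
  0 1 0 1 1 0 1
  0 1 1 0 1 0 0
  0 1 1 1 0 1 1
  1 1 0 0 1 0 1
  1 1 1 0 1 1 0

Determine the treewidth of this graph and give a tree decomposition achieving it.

Treewidth 3.
One optimal decomposition is:
Bags: B1 = {b, c, e, g}  B2 = {b, c, d, e}  B3 = {b, e, f, g}  B4 = {a, b, f, g}
Tree: B1–B2, B1–B3, B3–B4

Each bag holds 4 vertices, so the decomposition has width 3, which upper-bounds the treewidth. On the other hand G contains the 4-clique {b, c, d, e}. A clique must lie in a single bag of any decomposition, so no decomposition can have width below 3. The upper and lower bounds meet at 3, so that is the treewidth.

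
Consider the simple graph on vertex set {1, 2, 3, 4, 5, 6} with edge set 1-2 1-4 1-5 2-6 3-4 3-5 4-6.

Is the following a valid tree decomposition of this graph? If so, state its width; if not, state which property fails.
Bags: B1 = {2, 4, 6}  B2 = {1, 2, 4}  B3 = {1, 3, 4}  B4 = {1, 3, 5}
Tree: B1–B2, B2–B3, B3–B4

Vertex coverage: the bags together contain {1, 2, 3, 4, 5, 6}, the full vertex set. Edge coverage: each edge of G has both endpoints in at least one bag. Running intersection: for every vertex, the bags containing it form a connected subtree. All three properties hold, so this is a valid tree decomposition of width max|bag| − 1 = 2, and hence tw(G) ≤ 2.

Yes; width 2.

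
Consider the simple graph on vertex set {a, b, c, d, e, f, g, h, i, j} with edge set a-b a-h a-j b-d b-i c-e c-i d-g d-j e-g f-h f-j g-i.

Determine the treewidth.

A width-2 tree decomposition is:
Bags: B1 = {a, f, h}  B2 = {a, f, j}  B3 = {a, b, j}  B4 = {b, d, j}  B5 = {b, d, i}  B6 = {d, g, i}  B7 = {c, g, i}  B8 = {c, e, g}
Tree: B1–B2, B2–B3, B3–B4, B4–B5, B5–B6, B6–B7, B7–B8
Every bag has size at most 3, so the width is 3 − 1 = 2 and tw(G) ≤ 2. The edges h–f–j–a–h form a cycle, so G is not a tree and its treewidth is at least 2. Combining the bounds, tw(G) = 2.

2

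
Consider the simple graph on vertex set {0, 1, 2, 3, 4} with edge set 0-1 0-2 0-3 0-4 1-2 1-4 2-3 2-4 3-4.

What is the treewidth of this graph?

A width-3 tree decomposition is:
Bags: B1 = {0, 2, 3, 4}  B2 = {0, 1, 2, 4}
Tree: B1–B2
The largest bag has 4 vertices, giving width 3; this decomposition certifies tw(G) ≤ 3. On the other hand G contains the 4-clique {0, 1, 2, 4}. A clique must lie in a single bag of any decomposition, so no decomposition can have width below 3. Hence tw(G) = 3 exactly.

3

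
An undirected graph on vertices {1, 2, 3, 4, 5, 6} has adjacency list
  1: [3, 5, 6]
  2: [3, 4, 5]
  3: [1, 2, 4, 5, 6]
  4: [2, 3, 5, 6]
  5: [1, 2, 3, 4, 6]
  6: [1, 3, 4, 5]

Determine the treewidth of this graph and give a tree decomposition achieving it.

Treewidth 3.
One such decomposition:
Bags: B1 = {1, 3, 5, 6}  B2 = {3, 4, 5, 6}  B3 = {2, 3, 4, 5}
Tree: B1–B2, B2–B3

The largest bag has 4 vertices, giving width 3; this decomposition certifies tw(G) ≤ 3. On the other hand G contains the 4-clique {1, 3, 5, 6}. A clique must lie in a single bag of any decomposition, so no decomposition can have width below 3. The upper and lower bounds meet at 3, so that is the treewidth.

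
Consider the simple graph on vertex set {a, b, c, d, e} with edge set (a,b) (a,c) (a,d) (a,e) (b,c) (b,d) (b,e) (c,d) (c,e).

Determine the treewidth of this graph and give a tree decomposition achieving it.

Treewidth 3.
One such decomposition:
Bags: B1 = {a, b, c, d}  B2 = {a, b, c, e}
Tree: B1–B2

Every bag has size at most 4, so the width is 4 − 1 = 3 and tw(G) ≤ 3. On the other hand G contains the 4-clique {a, b, c, d}. A clique must lie in a single bag of any decomposition, so no decomposition can have width below 3. The upper and lower bounds meet at 3, so that is the treewidth.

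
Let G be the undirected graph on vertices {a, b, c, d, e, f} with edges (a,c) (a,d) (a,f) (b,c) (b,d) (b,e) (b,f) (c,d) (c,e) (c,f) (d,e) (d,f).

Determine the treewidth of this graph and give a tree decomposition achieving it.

Every bag has size at most 4, so the width is 4 − 1 = 3 and tw(G) ≤ 3. Conversely, {b, c, d, e} is a clique of size 4, and the vertices of any clique must share a bag in every tree decomposition; so some bag has ≥ 4 vertices and tw(G) ≥ 3. The upper and lower bounds meet at 3, so that is the treewidth.

Treewidth 3.
Bags: B1 = {b, c, d, e}  B2 = {b, c, d, f}  B3 = {a, c, d, f}
Tree: B1–B2, B2–B3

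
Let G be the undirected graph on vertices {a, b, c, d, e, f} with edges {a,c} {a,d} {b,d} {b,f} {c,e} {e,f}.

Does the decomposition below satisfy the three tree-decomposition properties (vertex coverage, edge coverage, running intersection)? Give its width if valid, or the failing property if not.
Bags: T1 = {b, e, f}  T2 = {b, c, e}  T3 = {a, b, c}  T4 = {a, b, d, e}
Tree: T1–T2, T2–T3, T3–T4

No — bags containing vertex e are not connected in the tree.

A tree decomposition must satisfy three properties: every vertex lies in some bag; for every edge, both endpoints lie together in some bag; and for every vertex, the bags containing it form a connected subtree. Here bags containing vertex e are not connected in the tree, so the decomposition is invalid.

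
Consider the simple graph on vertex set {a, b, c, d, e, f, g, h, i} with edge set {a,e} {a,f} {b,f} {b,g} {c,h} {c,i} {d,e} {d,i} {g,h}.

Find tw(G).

A width-2 tree decomposition is:
Bags: B1 = {b, g, h}  B2 = {b, c, h}  B3 = {b, c, i}  B4 = {b, d, i}  B5 = {b, d, e}  B6 = {a, b, e}  B7 = {a, b, f}
Tree: B1–B2, B2–B3, B3–B4, B4–B5, B5–B6, B6–B7
Every bag has size at most 3, so the width is 3 − 1 = 2 and tw(G) ≤ 2. For the lower bound, G contains the cycle b–g–h–c–i–d–e–a–f–b, so G is not a forest; only forests have treewidth ≤ 1, hence tw(G) ≥ 2. Hence tw(G) = 2 exactly.

2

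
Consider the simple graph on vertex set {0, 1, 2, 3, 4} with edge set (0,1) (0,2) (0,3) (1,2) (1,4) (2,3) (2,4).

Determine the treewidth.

2

A width-2 tree decomposition is:
Bags: B1 = {0, 2, 3}  B2 = {0, 1, 2}  B3 = {1, 2, 4}
Tree: B1–B2, B2–B3
Every bag has size at most 3, so the width is 3 − 1 = 2 and tw(G) ≤ 2. Conversely, {0, 1, 2} is a clique of size 3, and the vertices of any clique must share a bag in every tree decomposition; so some bag has ≥ 3 vertices and tw(G) ≥ 2. Combining the bounds, tw(G) = 2.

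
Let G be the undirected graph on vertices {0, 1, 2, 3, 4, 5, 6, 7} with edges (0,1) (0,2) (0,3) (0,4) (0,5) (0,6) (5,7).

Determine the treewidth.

A width-1 tree decomposition is:
Bags: B1 = {0, 2}  B2 = {0, 6}  B3 = {0, 5}  B4 = {0, 3}  B5 = {0, 1}  B6 = {0, 4}  B7 = {5, 7}
Tree: B1–B2, B1–B3, B3–B4, B3–B5, B2–B6, B3–B7
Each bag holds 2 vertices, so the decomposition has width 1, which upper-bounds the treewidth. G has an edge, so its treewidth is at least 1. Hence tw(G) = 1 exactly.

1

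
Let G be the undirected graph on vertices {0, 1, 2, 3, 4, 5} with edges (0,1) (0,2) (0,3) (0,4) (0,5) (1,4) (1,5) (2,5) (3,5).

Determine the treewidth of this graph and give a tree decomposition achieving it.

Treewidth 2.
One optimal decomposition is:
Bags: B1 = {0, 2, 5}  B2 = {0, 1, 5}  B3 = {0, 3, 5}  B4 = {0, 1, 4}
Tree: B1–B2, B2–B3, B2–B4

Every bag has size at most 3, so the width is 3 − 1 = 2 and tw(G) ≤ 2. For the lower bound, the 3 vertices {0, 1, 4} are pairwise adjacent, and any tree decomposition puts a clique entirely inside one bag — forcing width ≥ 2. Combining the bounds, tw(G) = 2.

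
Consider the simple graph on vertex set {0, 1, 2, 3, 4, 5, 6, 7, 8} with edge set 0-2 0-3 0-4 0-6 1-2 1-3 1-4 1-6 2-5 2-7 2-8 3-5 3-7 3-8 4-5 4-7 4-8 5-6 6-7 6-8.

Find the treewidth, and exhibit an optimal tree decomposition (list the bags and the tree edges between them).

Treewidth 4.
One such decomposition:
Bags: B1 = {1, 2, 3, 4, 6}  B2 = {0, 2, 3, 4, 6}  B3 = {2, 3, 4, 5, 6}  B4 = {2, 3, 4, 6, 8}  B5 = {2, 3, 4, 6, 7}
Tree: B1–B2, B2–B3, B3–B4, B4–B5

Each bag holds 5 vertices, so the decomposition has width 4, which upper-bounds the treewidth. For the lower bound: the 5 vertex sets {1,3}, {0,2}, {4,5}, {6}, {8} are disjoint, each induces a connected subgraph, and every pair is joined by at least one edge of G. Contracting each set to a single vertex therefore yields K_{5} as a minor, and since treewidth is minor-monotone, tw(G) ≥ tw(K_{5}) = 4. Hence tw(G) = 4 exactly.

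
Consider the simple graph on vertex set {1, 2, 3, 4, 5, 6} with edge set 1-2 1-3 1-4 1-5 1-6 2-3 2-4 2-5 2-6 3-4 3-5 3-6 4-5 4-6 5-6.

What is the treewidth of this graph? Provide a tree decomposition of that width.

Treewidth 5.
Bags: B1 = {1, 2, 3, 4, 5, 6}
Tree: (single bag)

A single bag containing all 6 vertices is trivially a valid decomposition of width 5. On the other hand G contains the 6-clique {1, 2, 3, 4, 5, 6}. A clique must lie in a single bag of any decomposition, so no decomposition can have width below 5. Combining the bounds, tw(G) = 5.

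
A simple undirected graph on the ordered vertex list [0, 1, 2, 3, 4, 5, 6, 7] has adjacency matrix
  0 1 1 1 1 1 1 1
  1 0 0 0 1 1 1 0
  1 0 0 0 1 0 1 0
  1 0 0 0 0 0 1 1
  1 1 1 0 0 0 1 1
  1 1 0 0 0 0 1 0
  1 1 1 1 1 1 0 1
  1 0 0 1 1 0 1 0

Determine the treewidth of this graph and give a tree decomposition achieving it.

The largest bag has 4 vertices, giving width 3; this decomposition certifies tw(G) ≤ 3. On the other hand G contains the 4-clique {0, 3, 6, 7}. A clique must lie in a single bag of any decomposition, so no decomposition can have width below 3. The upper and lower bounds meet at 3, so that is the treewidth.

Treewidth 3.
One optimal decomposition is:
Bags: B1 = {0, 4, 6, 7}  B2 = {0, 1, 4, 6}  B3 = {0, 3, 6, 7}  B4 = {0, 2, 4, 6}  B5 = {0, 1, 5, 6}
Tree: B1–B2, B1–B3, B2–B4, B2–B5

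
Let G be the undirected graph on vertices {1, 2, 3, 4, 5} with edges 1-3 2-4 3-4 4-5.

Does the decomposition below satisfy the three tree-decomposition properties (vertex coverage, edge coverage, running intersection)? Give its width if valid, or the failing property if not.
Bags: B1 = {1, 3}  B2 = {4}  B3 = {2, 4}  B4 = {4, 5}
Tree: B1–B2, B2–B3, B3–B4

A tree decomposition must satisfy three properties: every vertex lies in some bag; for every edge, both endpoints lie together in some bag; and for every vertex, the bags containing it form a connected subtree. Here edge (3,4) lies in no bag, so the decomposition is invalid.

No — edge (3,4) lies in no bag.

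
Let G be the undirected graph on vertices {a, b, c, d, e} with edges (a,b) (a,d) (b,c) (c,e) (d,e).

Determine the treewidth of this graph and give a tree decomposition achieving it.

Each bag holds 3 vertices, so the decomposition has width 2, which upper-bounds the treewidth. Since b–c–e–d–a–b is a cycle in G, G is not acyclic. Forests are exactly the graphs of treewidth ≤ 1, so tw(G) ≥ 2. Therefore the treewidth is 2.

Treewidth 2.
One optimal decomposition is:
Bags: B1 = {b, c, e}  B2 = {b, d, e}  B3 = {a, b, d}
Tree: B1–B2, B2–B3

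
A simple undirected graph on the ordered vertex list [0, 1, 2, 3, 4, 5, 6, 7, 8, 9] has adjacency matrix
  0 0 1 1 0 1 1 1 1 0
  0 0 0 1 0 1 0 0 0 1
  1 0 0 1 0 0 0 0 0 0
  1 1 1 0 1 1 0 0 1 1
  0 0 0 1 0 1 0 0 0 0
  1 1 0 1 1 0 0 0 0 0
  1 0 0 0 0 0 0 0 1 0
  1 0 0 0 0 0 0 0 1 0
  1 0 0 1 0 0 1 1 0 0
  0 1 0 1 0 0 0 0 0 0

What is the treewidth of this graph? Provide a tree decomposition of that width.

Each bag holds 3 vertices, so the decomposition has width 2, which upper-bounds the treewidth. For the lower bound, the 3 vertices {0, 3, 8} are pairwise adjacent, and any tree decomposition puts a clique entirely inside one bag — forcing width ≥ 2. Therefore the treewidth is 2.

Treewidth 2.
Bags: B1 = {0, 3, 5}  B2 = {0, 3, 8}  B3 = {0, 2, 3}  B4 = {0, 6, 8}  B5 = {1, 3, 5}  B6 = {3, 4, 5}  B7 = {0, 7, 8}  B8 = {1, 3, 9}
Tree: B1–B2, B1–B3, B2–B4, B1–B5, B1–B6, B2–B7, B5–B8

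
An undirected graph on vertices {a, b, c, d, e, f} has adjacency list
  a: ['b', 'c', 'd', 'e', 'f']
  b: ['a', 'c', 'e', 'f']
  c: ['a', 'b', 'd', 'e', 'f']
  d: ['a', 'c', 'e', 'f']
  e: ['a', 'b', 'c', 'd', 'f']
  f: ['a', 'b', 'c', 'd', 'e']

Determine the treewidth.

A width-4 tree decomposition is:
Bags: B1 = {a, c, d, e, f}  B2 = {a, b, c, e, f}
Tree: B1–B2
Every bag has size at most 5, so the width is 5 − 1 = 4 and tw(G) ≤ 4. Conversely, {a, c, d, e, f} is a clique of size 5, and the vertices of any clique must share a bag in every tree decomposition; so some bag has ≥ 5 vertices and tw(G) ≥ 4. The upper and lower bounds meet at 4, so that is the treewidth.

4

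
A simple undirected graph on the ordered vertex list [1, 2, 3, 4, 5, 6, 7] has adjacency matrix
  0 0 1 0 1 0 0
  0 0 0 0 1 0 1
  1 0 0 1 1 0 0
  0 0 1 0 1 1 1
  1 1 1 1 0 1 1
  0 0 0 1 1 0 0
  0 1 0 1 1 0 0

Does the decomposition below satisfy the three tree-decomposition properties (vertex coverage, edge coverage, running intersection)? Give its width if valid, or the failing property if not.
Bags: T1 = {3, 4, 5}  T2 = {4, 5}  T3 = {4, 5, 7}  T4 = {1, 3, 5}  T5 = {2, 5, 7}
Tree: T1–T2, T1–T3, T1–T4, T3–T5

A tree decomposition must satisfy three properties: every vertex lies in some bag; for every edge, both endpoints lie together in some bag; and for every vertex, the bags containing it form a connected subtree. Here vertex 6 appears in no bag, so the decomposition is invalid.

No — vertex 6 appears in no bag.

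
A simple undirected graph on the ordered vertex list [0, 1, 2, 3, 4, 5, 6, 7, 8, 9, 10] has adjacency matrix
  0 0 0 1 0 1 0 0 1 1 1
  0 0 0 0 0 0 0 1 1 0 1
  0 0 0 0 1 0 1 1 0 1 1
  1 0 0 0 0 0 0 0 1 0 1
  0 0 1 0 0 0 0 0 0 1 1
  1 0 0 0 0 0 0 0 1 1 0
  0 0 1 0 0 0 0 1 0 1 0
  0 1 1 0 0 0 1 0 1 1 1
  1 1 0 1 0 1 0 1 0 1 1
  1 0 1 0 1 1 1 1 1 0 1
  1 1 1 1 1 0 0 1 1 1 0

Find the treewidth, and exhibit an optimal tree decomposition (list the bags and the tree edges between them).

Every bag has size at most 4, so the width is 4 − 1 = 3 and tw(G) ≤ 3. For the lower bound, the 4 vertices {1, 7, 8, 10} are pairwise adjacent, and any tree decomposition puts a clique entirely inside one bag — forcing width ≥ 3. The upper and lower bounds meet at 3, so that is the treewidth.

Treewidth 3.
Bags: B1 = {7, 8, 9, 10}  B2 = {0, 8, 9, 10}  B3 = {2, 7, 9, 10}  B4 = {2, 6, 7, 9}  B5 = {0, 3, 8, 10}  B6 = {2, 4, 9, 10}  B7 = {1, 7, 8, 10}  B8 = {0, 5, 8, 9}
Tree: B1–B2, B1–B3, B3–B4, B2–B5, B3–B6, B1–B7, B2–B8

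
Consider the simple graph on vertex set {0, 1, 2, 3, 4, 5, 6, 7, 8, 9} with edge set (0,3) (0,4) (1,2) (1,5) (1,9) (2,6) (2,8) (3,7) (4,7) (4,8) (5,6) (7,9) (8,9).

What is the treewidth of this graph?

2

A width-2 tree decomposition is:
Bags: B1 = {0, 3, 4}  B2 = {3, 4, 7}  B3 = {4, 7, 8}  B4 = {7, 8, 9}  B5 = {2, 8, 9}  B6 = {1, 2, 9}  B7 = {1, 2, 6}  B8 = {1, 5, 6}
Tree: B1–B2, B2–B3, B3–B4, B4–B5, B5–B6, B6–B7, B7–B8
Every bag has size at most 3, so the width is 3 − 1 = 2 and tw(G) ≤ 2. The edges 0–3–7–4–0 form a cycle, so G is not a tree and its treewidth is at least 2. The upper and lower bounds meet at 2, so that is the treewidth.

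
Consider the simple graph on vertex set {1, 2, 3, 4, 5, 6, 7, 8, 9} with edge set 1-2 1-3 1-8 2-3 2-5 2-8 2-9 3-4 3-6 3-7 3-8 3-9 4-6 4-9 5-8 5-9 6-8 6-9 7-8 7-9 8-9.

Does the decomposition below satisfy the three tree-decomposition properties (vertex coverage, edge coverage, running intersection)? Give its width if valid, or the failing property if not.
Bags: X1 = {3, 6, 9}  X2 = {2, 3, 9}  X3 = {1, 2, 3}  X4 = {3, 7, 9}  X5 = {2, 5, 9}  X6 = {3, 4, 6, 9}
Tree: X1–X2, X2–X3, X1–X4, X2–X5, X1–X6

A tree decomposition must satisfy three properties: every vertex lies in some bag; for every edge, both endpoints lie together in some bag; and for every vertex, the bags containing it form a connected subtree. Here vertex 8 appears in no bag, so the decomposition is invalid.

No — vertex 8 appears in no bag.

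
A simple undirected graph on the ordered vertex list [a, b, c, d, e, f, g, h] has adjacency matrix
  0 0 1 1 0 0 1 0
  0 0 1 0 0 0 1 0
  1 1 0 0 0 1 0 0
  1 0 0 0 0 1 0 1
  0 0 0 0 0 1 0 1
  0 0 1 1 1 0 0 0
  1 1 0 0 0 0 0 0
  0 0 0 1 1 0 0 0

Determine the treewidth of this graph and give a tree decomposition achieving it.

Treewidth 2.
One such decomposition:
Bags: B1 = {b, c, g}  B2 = {a, c, g}  B3 = {a, c, f}  B4 = {a, d, f}  B5 = {d, e, f}  B6 = {d, e, h}
Tree: B1–B2, B2–B3, B3–B4, B4–B5, B5–B6

The largest bag has 3 vertices, giving width 2; this decomposition certifies tw(G) ≤ 2. For the lower bound, G contains the cycle b–g–a–c–b, so G is not a forest; only forests have treewidth ≤ 1, hence tw(G) ≥ 2. The upper and lower bounds meet at 2, so that is the treewidth.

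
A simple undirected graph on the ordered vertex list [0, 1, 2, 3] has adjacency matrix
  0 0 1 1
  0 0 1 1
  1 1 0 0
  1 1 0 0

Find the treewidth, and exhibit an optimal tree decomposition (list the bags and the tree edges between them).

Every bag has size at most 3, so the width is 3 − 1 = 2 and tw(G) ≤ 2. For the lower bound, G contains the cycle 1–2–0–3–1, so G is not a forest; only forests have treewidth ≤ 1, hence tw(G) ≥ 2. The upper and lower bounds meet at 2, so that is the treewidth.

Treewidth 2.
One optimal decomposition is:
Bags: B1 = {0, 1, 2}  B2 = {0, 1, 3}
Tree: B1–B2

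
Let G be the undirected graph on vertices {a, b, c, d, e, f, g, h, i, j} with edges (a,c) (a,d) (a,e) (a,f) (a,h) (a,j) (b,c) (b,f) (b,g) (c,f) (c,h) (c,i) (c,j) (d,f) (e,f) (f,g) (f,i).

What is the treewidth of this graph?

A width-2 tree decomposition is:
Bags: B1 = {b, c, f}  B2 = {a, c, f}  B3 = {c, f, i}  B4 = {a, d, f}  B5 = {a, c, j}  B6 = {a, c, h}  B7 = {b, f, g}  B8 = {a, e, f}
Tree: B1–B2, B1–B3, B2–B4, B2–B5, B2–B6, B1–B7, B4–B8
Each bag holds 3 vertices, so the decomposition has width 2, which upper-bounds the treewidth. On the other hand G contains the 3-clique {a, c, j}. A clique must lie in a single bag of any decomposition, so no decomposition can have width below 2. Combining the bounds, tw(G) = 2.

2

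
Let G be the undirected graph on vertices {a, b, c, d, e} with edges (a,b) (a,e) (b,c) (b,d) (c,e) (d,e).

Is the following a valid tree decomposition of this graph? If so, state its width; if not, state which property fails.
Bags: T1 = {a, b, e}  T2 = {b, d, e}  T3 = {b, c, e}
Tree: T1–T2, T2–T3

Vertex coverage: the bags together contain {a, b, c, d, e}, the full vertex set. Edge coverage: each edge of G has both endpoints in at least one bag. Running intersection: for every vertex, the bags containing it form a connected subtree. All three properties hold, so this is a valid tree decomposition of width max|bag| − 1 = 2, and hence tw(G) ≤ 2.

Yes; width 2.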